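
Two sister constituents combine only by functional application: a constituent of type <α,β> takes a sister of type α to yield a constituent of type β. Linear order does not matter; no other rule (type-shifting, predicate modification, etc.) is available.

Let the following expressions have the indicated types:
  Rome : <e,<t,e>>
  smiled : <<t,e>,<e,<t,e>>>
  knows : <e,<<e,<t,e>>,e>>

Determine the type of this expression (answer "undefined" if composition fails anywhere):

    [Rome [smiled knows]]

[smiled knows]: <<t,e>,<e,<t,e>>> and <e,<<e,<t,e>>,e>> cannot combine by function application — type clash.

undefined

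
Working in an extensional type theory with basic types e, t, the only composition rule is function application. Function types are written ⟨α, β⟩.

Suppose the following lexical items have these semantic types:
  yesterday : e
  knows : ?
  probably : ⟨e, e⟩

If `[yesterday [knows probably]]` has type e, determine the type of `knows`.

[yesterday [knows probably]] must have type e. The sister yesterday has type e; that is not a function onto e, so [knows probably] must be the functor, of type ⟨e, e⟩.
[knows probably] must have type ⟨e, e⟩. The sister probably has type ⟨e, e⟩; that is not a function onto ⟨e, e⟩, so knows must be the functor, of type ⟨⟨e, e⟩, ⟨e, e⟩⟩.

⟨⟨e, e⟩, ⟨e, e⟩⟩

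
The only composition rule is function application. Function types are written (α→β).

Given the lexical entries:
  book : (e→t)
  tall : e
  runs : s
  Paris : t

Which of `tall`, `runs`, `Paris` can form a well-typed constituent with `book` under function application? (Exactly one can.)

tall

tall — combines: book : (e→t) takes tall : e as argument, giving t.
runs : s — no; book wants e, and runs wants nothing (atomic).
Paris : t — no; book wants e, and Paris wants nothing (atomic).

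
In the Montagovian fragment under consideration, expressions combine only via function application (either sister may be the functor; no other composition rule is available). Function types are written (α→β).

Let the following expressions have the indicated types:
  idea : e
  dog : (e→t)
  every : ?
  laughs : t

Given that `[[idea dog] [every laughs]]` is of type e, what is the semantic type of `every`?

For [[idea dog] [every laughs]] to have type e with [idea dog] of type t, [every laughs] must be the function: [every laughs] : (t→e).
For [every laughs] to have type (t→e) with laughs of type t, every must be the function: every : (t→(t→e)).

(t→(t→e))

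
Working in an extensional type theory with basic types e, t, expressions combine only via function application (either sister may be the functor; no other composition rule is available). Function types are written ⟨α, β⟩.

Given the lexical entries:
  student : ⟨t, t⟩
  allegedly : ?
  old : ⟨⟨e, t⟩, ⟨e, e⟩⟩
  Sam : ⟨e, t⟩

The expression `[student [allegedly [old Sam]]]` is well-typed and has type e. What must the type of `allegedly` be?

⟨⟨e, e⟩, ⟨⟨t, t⟩, e⟩⟩

[student [allegedly [old Sam]]] is required to be e. student : ⟨t, t⟩ cannot yield e as functor, so [allegedly [old Sam]] : ⟨⟨t, t⟩, e⟩.
[allegedly [old Sam]] is required to be ⟨⟨t, t⟩, e⟩. [old Sam] : ⟨e, e⟩ cannot yield ⟨⟨t, t⟩, e⟩ as functor, so allegedly : ⟨⟨e, e⟩, ⟨⟨t, t⟩, e⟩⟩.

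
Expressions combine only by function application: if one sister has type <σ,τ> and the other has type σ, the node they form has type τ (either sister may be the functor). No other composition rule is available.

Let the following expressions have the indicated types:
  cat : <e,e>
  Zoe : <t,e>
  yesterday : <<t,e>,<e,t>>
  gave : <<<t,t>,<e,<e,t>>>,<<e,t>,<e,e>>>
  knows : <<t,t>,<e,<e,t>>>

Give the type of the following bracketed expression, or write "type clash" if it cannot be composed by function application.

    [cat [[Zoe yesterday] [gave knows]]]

type clash

[Zoe yesterday]: functor yesterday : <<t,e>,<e,t>>, argument Zoe : <t,e>; result <e,t>.
[gave knows]: functor gave : <<<t,t>,<e,<e,t>>>,<<e,t>,<e,e>>>, argument knows : <<t,t>,<e,<e,t>>>; result <<e,t>,<e,e>>.
[[Zoe yesterday] [gave knows]]: functor [gave knows] : <<e,t>,<e,e>>, argument [Zoe yesterday] : <e,t>; result <e,e>.
[cat [[Zoe yesterday] [gave knows]]]: <e,e> and <e,e> cannot combine by function application — type clash.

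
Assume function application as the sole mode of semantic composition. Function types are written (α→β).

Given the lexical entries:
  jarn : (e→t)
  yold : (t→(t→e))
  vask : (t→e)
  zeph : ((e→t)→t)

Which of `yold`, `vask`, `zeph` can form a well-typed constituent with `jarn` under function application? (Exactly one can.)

zeph

yold : (t→(t→e)) — neither side's domain matches the other.
vask : (t→e) — neither side's domain matches the other.
zeph — combines: zeph : ((e→t)→t) takes jarn : (e→t) as argument, giving t.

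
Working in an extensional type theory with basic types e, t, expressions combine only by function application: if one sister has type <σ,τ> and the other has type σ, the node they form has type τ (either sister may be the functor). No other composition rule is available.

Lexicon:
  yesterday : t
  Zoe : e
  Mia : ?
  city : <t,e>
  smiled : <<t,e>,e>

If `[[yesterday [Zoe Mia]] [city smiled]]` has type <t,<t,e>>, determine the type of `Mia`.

At [[yesterday [Zoe Mia]] [city smiled]] (required: <t,<t,e>>): [city smiled] is e, which is not a function with range <t,<t,e>>; hence [yesterday [Zoe Mia]] is the functor — type <e,<t,<t,e>>>.
At [yesterday [Zoe Mia]] (required: <e,<t,<t,e>>>): yesterday is t, which is not a function with range <e,<t,<t,e>>>; hence [Zoe Mia] is the functor — type <t,<e,<t,<t,e>>>>.
At [Zoe Mia] (required: <t,<e,<t,<t,e>>>>): Zoe is e, which is not a function with range <t,<e,<t,<t,e>>>>; hence Mia is the functor — type <e,<t,<e,<t,<t,e>>>>>.

<e,<t,<e,<t,<t,e>>>>>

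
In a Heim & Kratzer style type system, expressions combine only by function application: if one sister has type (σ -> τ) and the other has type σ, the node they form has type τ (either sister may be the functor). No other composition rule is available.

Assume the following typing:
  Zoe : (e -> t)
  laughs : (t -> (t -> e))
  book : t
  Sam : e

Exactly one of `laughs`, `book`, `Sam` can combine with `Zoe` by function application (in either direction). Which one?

laughs : (t -> (t -> e)) — Zoe needs e; laughs needs t; neither fits.
book : t — Zoe needs e; book needs nothing (atomic); neither fits.
Sam — combines: Zoe : (e -> t) takes Sam : e as argument, giving t.

Sam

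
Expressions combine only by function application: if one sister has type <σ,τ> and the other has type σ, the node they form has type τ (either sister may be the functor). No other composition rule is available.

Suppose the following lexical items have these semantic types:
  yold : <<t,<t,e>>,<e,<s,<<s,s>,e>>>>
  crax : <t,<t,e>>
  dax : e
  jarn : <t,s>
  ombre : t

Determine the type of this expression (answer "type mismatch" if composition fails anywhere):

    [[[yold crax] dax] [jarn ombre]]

<<s,s>,e>

[yold crax] — yold of type <<t,<t,e>>,<e,<s,<<s,s>,e>>>> combines with crax of type <t,<t,e>>: type <e,<s,<<s,s>,e>>>.
[[yold crax] dax] — [yold crax] of type <e,<s,<<s,s>,e>>> combines with dax of type e: type <s,<<s,s>,e>>.
[jarn ombre] — jarn of type <t,s> combines with ombre of type t: type s.
[[[yold crax] dax] [jarn ombre]] — [[yold crax] dax] of type <s,<<s,s>,e>> combines with [jarn ombre] of type s: type <<s,s>,e>.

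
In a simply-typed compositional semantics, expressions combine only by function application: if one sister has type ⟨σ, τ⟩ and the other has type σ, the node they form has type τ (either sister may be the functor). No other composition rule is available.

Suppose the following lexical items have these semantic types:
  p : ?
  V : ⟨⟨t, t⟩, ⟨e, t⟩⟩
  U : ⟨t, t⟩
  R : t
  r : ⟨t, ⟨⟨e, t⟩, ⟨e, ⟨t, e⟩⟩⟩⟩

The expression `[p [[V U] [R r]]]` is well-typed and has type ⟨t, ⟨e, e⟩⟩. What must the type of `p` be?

⟨⟨e, ⟨t, e⟩⟩, ⟨t, ⟨e, e⟩⟩⟩

[p [[V U] [R r]]] is required to be ⟨t, ⟨e, e⟩⟩. [[V U] [R r]] : ⟨e, ⟨t, e⟩⟩ cannot yield ⟨t, ⟨e, e⟩⟩ as functor, so p : ⟨⟨e, ⟨t, e⟩⟩, ⟨t, ⟨e, e⟩⟩⟩.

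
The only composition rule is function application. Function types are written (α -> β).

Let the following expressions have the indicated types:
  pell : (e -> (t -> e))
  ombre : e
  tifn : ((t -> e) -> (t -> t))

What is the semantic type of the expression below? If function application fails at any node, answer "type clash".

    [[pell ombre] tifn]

At [pell ombre], pell : (e -> (t -> e)) takes ombre : e, giving (t -> e).
At [[pell ombre] tifn], tifn : ((t -> e) -> (t -> t)) takes [pell ombre] : (t -> e), giving (t -> t).

(t -> t)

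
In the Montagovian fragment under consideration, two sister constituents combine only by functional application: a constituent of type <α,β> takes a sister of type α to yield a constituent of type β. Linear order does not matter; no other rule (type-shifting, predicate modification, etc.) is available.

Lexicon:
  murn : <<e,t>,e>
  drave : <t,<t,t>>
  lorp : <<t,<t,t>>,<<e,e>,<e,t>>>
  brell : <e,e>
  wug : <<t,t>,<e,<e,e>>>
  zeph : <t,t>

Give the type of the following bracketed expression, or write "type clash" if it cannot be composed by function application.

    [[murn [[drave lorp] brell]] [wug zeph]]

At [drave lorp], lorp : <<t,<t,t>>,<<e,e>,<e,t>>> takes drave : <t,<t,t>>, giving <<e,e>,<e,t>>.
At [[drave lorp] brell], [drave lorp] : <<e,e>,<e,t>> takes brell : <e,e>, giving <e,t>.
At [murn [[drave lorp] brell]], murn : <<e,t>,e> takes [[drave lorp] brell] : <e,t>, giving e.
At [wug zeph], wug : <<t,t>,<e,<e,e>>> takes zeph : <t,t>, giving <e,<e,e>>.
At [[murn [[drave lorp] brell]] [wug zeph]], [wug zeph] : <e,<e,e>> takes [murn [[drave lorp] brell]] : e, giving <e,e>.

<e,e>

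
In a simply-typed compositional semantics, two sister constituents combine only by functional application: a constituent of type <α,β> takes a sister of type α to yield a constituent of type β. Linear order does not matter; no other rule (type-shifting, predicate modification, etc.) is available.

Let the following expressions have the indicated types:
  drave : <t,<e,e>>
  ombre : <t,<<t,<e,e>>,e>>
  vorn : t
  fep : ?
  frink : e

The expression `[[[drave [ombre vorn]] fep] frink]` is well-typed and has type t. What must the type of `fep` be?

<e,<e,t>>

[[[drave [ombre vorn]] fep] frink] must have type t. The sister frink has type e; that is not a function onto t, so [[drave [ombre vorn]] fep] must be the functor, of type <e,t>.
[[drave [ombre vorn]] fep] must have type <e,t>. The sister [drave [ombre vorn]] has type e; that is not a function onto <e,t>, so fep must be the functor, of type <e,<e,t>>.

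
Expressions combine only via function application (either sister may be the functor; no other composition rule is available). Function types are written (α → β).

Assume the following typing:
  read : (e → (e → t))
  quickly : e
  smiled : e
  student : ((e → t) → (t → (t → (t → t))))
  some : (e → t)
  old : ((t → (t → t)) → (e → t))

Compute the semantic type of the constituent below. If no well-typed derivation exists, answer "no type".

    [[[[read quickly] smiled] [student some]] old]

(e → t)

[read quickly]: (e → (e → t)) applied to e yields (e → t).
[[read quickly] smiled]: (e → t) applied to e yields t.
[student some]: ((e → t) → (t → (t → (t → t)))) applied to (e → t) yields (t → (t → (t → t))).
[[[read quickly] smiled] [student some]]: (t → (t → (t → t))) applied to t yields (t → (t → t)).
[[[[read quickly] smiled] [student some]] old]: ((t → (t → t)) → (e → t)) applied to (t → (t → t)) yields (e → t).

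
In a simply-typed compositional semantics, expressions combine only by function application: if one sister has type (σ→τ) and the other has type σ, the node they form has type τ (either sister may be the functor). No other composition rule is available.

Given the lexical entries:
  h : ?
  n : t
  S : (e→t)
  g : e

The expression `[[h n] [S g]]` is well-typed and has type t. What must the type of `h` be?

(t→(t→t))

For [[h n] [S g]] to have type t with [S g] of type t, [h n] must be the function: [h n] : (t→t).
For [h n] to have type (t→t) with n of type t, h must be the function: h : (t→(t→t)).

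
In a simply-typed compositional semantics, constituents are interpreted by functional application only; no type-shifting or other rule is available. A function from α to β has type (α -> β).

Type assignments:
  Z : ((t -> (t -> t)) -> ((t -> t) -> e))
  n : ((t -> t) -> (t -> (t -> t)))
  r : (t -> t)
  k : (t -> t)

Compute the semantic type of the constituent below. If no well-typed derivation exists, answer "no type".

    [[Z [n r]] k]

e

[n r]: ((t -> t) -> (t -> (t -> t))) applied to (t -> t) yields (t -> (t -> t)).
[Z [n r]]: ((t -> (t -> t)) -> ((t -> t) -> e)) applied to (t -> (t -> t)) yields ((t -> t) -> e).
[[Z [n r]] k]: ((t -> t) -> e) applied to (t -> t) yields e.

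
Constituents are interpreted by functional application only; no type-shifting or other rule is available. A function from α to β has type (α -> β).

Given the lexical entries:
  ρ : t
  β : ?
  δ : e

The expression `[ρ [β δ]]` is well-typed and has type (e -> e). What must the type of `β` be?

For [ρ [β δ]] to have type (e -> e) with ρ of type t, [β δ] must be the function: [β δ] : (t -> (e -> e)).
For [β δ] to have type (t -> (e -> e)) with δ of type e, β must be the function: β : (e -> (t -> (e -> e))).

(e -> (t -> (e -> e)))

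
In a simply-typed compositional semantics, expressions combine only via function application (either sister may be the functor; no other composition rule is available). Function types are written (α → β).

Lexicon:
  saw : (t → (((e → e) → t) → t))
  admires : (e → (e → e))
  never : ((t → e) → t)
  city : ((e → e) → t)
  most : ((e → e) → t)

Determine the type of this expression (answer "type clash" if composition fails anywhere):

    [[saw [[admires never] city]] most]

type clash

At [admires never]: neither (e → (e → e)) nor ((t → e) → t) can take the other as argument; the node is ill-typed.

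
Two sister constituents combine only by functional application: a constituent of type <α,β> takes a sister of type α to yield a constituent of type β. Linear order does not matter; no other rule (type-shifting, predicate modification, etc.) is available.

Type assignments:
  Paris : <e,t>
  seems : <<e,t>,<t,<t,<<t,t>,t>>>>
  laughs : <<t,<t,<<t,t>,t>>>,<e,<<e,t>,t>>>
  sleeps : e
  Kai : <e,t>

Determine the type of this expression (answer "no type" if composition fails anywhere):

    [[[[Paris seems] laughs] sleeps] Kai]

At [Paris seems], seems : <<e,t>,<t,<t,<<t,t>,t>>>> takes Paris : <e,t>, giving <t,<t,<<t,t>,t>>>.
At [[Paris seems] laughs], laughs : <<t,<t,<<t,t>,t>>>,<e,<<e,t>,t>>> takes [Paris seems] : <t,<t,<<t,t>,t>>>, giving <e,<<e,t>,t>>.
At [[[Paris seems] laughs] sleeps], [[Paris seems] laughs] : <e,<<e,t>,t>> takes sleeps : e, giving <<e,t>,t>.
At [[[[Paris seems] laughs] sleeps] Kai], [[[Paris seems] laughs] sleeps] : <<e,t>,t> takes Kai : <e,t>, giving t.

t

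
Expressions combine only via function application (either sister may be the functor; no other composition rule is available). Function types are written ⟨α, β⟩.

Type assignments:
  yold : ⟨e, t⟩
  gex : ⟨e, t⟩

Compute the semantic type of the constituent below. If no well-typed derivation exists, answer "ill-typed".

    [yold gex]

[yold gex]: ⟨e, t⟩ with ⟨e, t⟩ — neither is a function whose domain matches the other; composition fails here.

ill-typed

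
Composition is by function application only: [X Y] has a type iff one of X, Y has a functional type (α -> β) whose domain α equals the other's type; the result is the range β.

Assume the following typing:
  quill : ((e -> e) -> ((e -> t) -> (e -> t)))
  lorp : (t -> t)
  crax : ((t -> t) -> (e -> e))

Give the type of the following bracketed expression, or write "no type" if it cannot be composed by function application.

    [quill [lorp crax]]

((e -> t) -> (e -> t))

[lorp crax] — crax of type ((t -> t) -> (e -> e)) combines with lorp of type (t -> t): type (e -> e).
[quill [lorp crax]] — quill of type ((e -> e) -> ((e -> t) -> (e -> t))) combines with [lorp crax] of type (e -> e): type ((e -> t) -> (e -> t)).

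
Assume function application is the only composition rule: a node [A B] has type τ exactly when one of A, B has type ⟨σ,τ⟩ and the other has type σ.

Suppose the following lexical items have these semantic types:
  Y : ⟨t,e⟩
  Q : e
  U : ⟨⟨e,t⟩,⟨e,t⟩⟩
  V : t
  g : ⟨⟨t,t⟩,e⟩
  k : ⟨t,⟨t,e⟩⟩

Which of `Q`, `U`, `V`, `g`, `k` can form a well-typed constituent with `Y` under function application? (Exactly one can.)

V

Q : e — Y needs t; Q needs nothing (atomic); neither fits.
U : ⟨⟨e,t⟩,⟨e,t⟩⟩ — Y needs t; U needs ⟨e,t⟩; neither fits.
V — combines: Y : ⟨t,e⟩ takes V : t as argument, giving e.
g : ⟨⟨t,t⟩,e⟩ — Y needs t; g needs ⟨t,t⟩; neither fits.
k : ⟨t,⟨t,e⟩⟩ — Y needs t; k needs t; neither fits.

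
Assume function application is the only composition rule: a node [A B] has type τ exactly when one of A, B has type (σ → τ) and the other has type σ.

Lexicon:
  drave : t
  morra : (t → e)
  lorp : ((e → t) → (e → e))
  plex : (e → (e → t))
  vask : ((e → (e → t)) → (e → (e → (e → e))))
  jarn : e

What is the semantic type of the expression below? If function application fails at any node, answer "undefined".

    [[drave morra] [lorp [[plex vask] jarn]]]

[drave morra]: (t → e) applied to t yields e.
[plex vask]: ((e → (e → t)) → (e → (e → (e → e)))) applied to (e → (e → t)) yields (e → (e → (e → e))).
[[plex vask] jarn]: (e → (e → (e → e))) applied to e yields (e → (e → e)).
[lorp [[plex vask] jarn]]: ((e → t) → (e → e)) and (e → (e → e)) cannot combine by function application — type clash.

undefined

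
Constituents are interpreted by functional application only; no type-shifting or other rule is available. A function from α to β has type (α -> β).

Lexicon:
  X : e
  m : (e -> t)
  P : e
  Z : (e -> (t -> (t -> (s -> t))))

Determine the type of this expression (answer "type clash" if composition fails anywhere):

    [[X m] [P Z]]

(t -> (s -> t))

[X m]: (e -> t) applied to e yields t.
[P Z]: (e -> (t -> (t -> (s -> t)))) applied to e yields (t -> (t -> (s -> t))).
[[X m] [P Z]]: (t -> (t -> (s -> t))) applied to t yields (t -> (s -> t)).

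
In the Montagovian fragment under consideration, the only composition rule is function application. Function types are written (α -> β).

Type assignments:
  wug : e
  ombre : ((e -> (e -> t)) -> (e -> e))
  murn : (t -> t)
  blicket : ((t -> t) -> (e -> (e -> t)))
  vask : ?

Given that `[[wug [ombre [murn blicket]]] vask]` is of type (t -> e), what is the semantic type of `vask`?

(e -> (t -> e))

[[wug [ombre [murn blicket]]] vask] must have type (t -> e). The sister [wug [ombre [murn blicket]]] has type e; that is not a function onto (t -> e), so vask must be the functor, of type (e -> (t -> e)).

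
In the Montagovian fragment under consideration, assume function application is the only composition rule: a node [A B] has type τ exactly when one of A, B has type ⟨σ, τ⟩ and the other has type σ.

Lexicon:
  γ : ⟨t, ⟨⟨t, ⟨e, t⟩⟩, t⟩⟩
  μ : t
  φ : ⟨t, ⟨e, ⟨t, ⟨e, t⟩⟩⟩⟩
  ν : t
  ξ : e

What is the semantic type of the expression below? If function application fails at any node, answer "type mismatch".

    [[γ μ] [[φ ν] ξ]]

[γ μ]: ⟨t, ⟨⟨t, ⟨e, t⟩⟩, t⟩⟩ applied to t yields ⟨⟨t, ⟨e, t⟩⟩, t⟩.
[φ ν]: ⟨t, ⟨e, ⟨t, ⟨e, t⟩⟩⟩⟩ applied to t yields ⟨e, ⟨t, ⟨e, t⟩⟩⟩.
[[φ ν] ξ]: ⟨e, ⟨t, ⟨e, t⟩⟩⟩ applied to e yields ⟨t, ⟨e, t⟩⟩.
[[γ μ] [[φ ν] ξ]]: ⟨⟨t, ⟨e, t⟩⟩, t⟩ applied to ⟨t, ⟨e, t⟩⟩ yields t.

t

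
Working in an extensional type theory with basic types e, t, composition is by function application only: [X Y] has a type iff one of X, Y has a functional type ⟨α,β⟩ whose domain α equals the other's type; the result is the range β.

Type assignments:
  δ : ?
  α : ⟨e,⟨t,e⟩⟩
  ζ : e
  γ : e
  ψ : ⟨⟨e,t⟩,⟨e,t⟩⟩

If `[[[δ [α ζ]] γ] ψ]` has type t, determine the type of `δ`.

At [[[δ [α ζ]] γ] ψ] (required: t): ψ is ⟨⟨e,t⟩,⟨e,t⟩⟩, which is not a function with range t; hence [[δ [α ζ]] γ] is the functor — type ⟨⟨⟨e,t⟩,⟨e,t⟩⟩,t⟩.
At [[δ [α ζ]] γ] (required: ⟨⟨⟨e,t⟩,⟨e,t⟩⟩,t⟩): γ is e, which is not a function with range ⟨⟨⟨e,t⟩,⟨e,t⟩⟩,t⟩; hence [δ [α ζ]] is the functor — type ⟨e,⟨⟨⟨e,t⟩,⟨e,t⟩⟩,t⟩⟩.
At [δ [α ζ]] (required: ⟨e,⟨⟨⟨e,t⟩,⟨e,t⟩⟩,t⟩⟩): [α ζ] is ⟨t,e⟩, which is not a function with range ⟨e,⟨⟨⟨e,t⟩,⟨e,t⟩⟩,t⟩⟩; hence δ is the functor — type ⟨⟨t,e⟩,⟨e,⟨⟨⟨e,t⟩,⟨e,t⟩⟩,t⟩⟩⟩.

⟨⟨t,e⟩,⟨e,⟨⟨⟨e,t⟩,⟨e,t⟩⟩,t⟩⟩⟩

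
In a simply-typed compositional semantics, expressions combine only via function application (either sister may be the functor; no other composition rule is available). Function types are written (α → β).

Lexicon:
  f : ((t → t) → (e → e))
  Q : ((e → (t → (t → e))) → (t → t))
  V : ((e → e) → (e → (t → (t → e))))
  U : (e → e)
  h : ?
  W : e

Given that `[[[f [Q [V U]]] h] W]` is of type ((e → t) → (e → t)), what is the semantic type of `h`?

[[[f [Q [V U]]] h] W] must have type ((e → t) → (e → t)). The sister W has type e; that is not a function onto ((e → t) → (e → t)), so [[f [Q [V U]]] h] must be the functor, of type (e → ((e → t) → (e → t))).
[[f [Q [V U]]] h] must have type (e → ((e → t) → (e → t))). The sister [f [Q [V U]]] has type (e → e); that is not a function onto (e → ((e → t) → (e → t))), so h must be the functor, of type ((e → e) → (e → ((e → t) → (e → t)))).

((e → e) → (e → ((e → t) → (e → t))))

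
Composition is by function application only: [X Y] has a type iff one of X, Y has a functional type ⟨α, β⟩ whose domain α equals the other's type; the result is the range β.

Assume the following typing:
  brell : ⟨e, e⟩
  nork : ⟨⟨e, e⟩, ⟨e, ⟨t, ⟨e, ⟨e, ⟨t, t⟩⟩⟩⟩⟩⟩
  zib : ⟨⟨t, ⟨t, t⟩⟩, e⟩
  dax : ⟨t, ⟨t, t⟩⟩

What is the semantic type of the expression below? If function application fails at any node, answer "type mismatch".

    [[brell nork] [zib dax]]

⟨t, ⟨e, ⟨e, ⟨t, t⟩⟩⟩⟩

[brell nork] — nork of type ⟨⟨e, e⟩, ⟨e, ⟨t, ⟨e, ⟨e, ⟨t, t⟩⟩⟩⟩⟩⟩ combines with brell of type ⟨e, e⟩: type ⟨e, ⟨t, ⟨e, ⟨e, ⟨t, t⟩⟩⟩⟩⟩.
[zib dax] — zib of type ⟨⟨t, ⟨t, t⟩⟩, e⟩ combines with dax of type ⟨t, ⟨t, t⟩⟩: type e.
[[brell nork] [zib dax]] — [brell nork] of type ⟨e, ⟨t, ⟨e, ⟨e, ⟨t, t⟩⟩⟩⟩⟩ combines with [zib dax] of type e: type ⟨t, ⟨e, ⟨e, ⟨t, t⟩⟩⟩⟩.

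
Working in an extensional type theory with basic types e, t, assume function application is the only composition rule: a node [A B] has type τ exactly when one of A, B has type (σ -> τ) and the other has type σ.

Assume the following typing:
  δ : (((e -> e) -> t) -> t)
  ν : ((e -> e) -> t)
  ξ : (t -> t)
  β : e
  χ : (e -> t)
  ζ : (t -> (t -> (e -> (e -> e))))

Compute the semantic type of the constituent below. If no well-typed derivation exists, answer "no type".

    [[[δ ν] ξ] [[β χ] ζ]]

[δ ν]: functor δ : (((e -> e) -> t) -> t), argument ν : ((e -> e) -> t); result t.
[[δ ν] ξ]: functor ξ : (t -> t), argument [δ ν] : t; result t.
[β χ]: functor χ : (e -> t), argument β : e; result t.
[[β χ] ζ]: functor ζ : (t -> (t -> (e -> (e -> e)))), argument [β χ] : t; result (t -> (e -> (e -> e))).
[[[δ ν] ξ] [[β χ] ζ]]: functor [[β χ] ζ] : (t -> (e -> (e -> e))), argument [[δ ν] ξ] : t; result (e -> (e -> e)).

(e -> (e -> e))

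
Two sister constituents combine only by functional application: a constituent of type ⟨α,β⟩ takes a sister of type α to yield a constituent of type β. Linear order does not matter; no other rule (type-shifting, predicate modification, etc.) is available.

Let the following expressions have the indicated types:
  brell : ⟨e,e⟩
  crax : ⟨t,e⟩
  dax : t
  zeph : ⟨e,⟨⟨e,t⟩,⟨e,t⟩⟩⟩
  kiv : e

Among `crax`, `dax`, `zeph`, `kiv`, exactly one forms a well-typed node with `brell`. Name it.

kiv

crax : ⟨t,e⟩ — does not combine with brell.
dax : t — does not combine with brell.
zeph : ⟨e,⟨⟨e,t⟩,⟨e,t⟩⟩⟩ — does not combine with brell.
kiv — combines: brell : ⟨e,e⟩ takes kiv : e as argument, giving e.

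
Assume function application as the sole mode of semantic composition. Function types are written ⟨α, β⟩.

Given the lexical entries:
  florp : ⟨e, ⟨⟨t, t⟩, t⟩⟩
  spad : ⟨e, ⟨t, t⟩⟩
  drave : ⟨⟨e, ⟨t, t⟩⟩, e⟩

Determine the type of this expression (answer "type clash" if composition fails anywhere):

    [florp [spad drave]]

⟨⟨t, t⟩, t⟩

[spad drave]: functor drave : ⟨⟨e, ⟨t, t⟩⟩, e⟩, argument spad : ⟨e, ⟨t, t⟩⟩; result e.
[florp [spad drave]]: functor florp : ⟨e, ⟨⟨t, t⟩, t⟩⟩, argument [spad drave] : e; result ⟨⟨t, t⟩, t⟩.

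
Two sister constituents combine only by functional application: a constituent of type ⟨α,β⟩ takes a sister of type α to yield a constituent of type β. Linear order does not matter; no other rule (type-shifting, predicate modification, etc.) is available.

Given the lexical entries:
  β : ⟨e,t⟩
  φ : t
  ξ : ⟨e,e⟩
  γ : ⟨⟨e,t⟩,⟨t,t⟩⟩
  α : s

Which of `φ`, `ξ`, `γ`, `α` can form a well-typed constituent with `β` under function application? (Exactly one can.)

φ : t — β needs e; φ needs nothing (atomic); neither fits.
ξ : ⟨e,e⟩ — β needs e; ξ needs e; neither fits.
γ — combines: γ : ⟨⟨e,t⟩,⟨t,t⟩⟩ takes β : ⟨e,t⟩ as argument, giving ⟨t,t⟩.
α : s — β needs e; α needs nothing (atomic); neither fits.

γ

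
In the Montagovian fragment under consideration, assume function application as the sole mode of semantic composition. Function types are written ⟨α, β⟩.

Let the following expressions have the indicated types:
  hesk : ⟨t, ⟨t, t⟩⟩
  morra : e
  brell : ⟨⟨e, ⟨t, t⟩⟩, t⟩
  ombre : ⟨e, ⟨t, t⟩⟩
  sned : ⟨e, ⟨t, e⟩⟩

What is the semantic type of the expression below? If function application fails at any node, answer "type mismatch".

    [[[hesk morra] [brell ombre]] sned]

At [hesk morra]: neither ⟨t, ⟨t, t⟩⟩ nor e can take the other as argument; the node is ill-typed.

type mismatch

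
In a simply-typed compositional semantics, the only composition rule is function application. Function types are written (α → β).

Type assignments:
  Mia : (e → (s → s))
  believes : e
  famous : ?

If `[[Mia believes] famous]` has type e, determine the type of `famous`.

((s → s) → e)

At [[Mia believes] famous] (required: e): [Mia believes] is (s → s), which is not a function with range e; hence famous is the functor — type ((s → s) → e).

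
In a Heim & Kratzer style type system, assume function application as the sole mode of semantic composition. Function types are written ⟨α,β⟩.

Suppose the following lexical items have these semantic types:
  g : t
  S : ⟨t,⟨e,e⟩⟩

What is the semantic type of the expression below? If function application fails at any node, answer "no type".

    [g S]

[g S]: ⟨t,⟨e,e⟩⟩ applied to t yields ⟨e,e⟩.

⟨e,e⟩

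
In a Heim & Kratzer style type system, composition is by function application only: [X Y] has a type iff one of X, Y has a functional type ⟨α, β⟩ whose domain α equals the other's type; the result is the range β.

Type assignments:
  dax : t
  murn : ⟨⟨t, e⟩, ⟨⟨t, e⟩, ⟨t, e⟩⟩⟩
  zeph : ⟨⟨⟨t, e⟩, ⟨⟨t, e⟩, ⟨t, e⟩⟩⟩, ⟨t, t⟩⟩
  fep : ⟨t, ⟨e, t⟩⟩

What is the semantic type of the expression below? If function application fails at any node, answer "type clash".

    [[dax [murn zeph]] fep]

At [murn zeph], zeph : ⟨⟨⟨t, e⟩, ⟨⟨t, e⟩, ⟨t, e⟩⟩⟩, ⟨t, t⟩⟩ takes murn : ⟨⟨t, e⟩, ⟨⟨t, e⟩, ⟨t, e⟩⟩⟩, giving ⟨t, t⟩.
At [dax [murn zeph]], [murn zeph] : ⟨t, t⟩ takes dax : t, giving t.
At [[dax [murn zeph]] fep], fep : ⟨t, ⟨e, t⟩⟩ takes [dax [murn zeph]] : t, giving ⟨e, t⟩.

⟨e, t⟩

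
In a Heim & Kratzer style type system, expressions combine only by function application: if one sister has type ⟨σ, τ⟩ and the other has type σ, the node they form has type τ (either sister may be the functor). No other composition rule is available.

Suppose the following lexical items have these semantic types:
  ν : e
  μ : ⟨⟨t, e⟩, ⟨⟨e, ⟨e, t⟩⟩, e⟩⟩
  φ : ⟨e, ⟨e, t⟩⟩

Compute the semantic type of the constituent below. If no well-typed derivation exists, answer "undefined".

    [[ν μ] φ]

[ν μ]: e and ⟨⟨t, e⟩, ⟨⟨e, ⟨e, t⟩⟩, e⟩⟩ cannot combine by function application — type clash.

undefined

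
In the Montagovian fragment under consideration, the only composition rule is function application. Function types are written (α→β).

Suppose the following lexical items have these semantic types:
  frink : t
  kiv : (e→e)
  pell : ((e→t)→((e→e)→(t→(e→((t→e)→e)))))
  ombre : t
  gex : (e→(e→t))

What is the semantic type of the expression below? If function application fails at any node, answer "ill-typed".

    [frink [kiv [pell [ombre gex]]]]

At [ombre gex]: neither t nor (e→(e→t)) can take the other as argument; the node is ill-typed.

ill-typed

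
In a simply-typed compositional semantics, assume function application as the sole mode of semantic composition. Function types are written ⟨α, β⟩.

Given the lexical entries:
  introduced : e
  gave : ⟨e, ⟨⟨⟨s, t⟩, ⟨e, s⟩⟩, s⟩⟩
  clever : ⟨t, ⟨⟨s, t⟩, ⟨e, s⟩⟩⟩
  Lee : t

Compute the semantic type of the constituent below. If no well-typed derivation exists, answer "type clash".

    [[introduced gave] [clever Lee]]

[introduced gave] — gave of type ⟨e, ⟨⟨⟨s, t⟩, ⟨e, s⟩⟩, s⟩⟩ combines with introduced of type e: type ⟨⟨⟨s, t⟩, ⟨e, s⟩⟩, s⟩.
[clever Lee] — clever of type ⟨t, ⟨⟨s, t⟩, ⟨e, s⟩⟩⟩ combines with Lee of type t: type ⟨⟨s, t⟩, ⟨e, s⟩⟩.
[[introduced gave] [clever Lee]] — [introduced gave] of type ⟨⟨⟨s, t⟩, ⟨e, s⟩⟩, s⟩ combines with [clever Lee] of type ⟨⟨s, t⟩, ⟨e, s⟩⟩: type s.

s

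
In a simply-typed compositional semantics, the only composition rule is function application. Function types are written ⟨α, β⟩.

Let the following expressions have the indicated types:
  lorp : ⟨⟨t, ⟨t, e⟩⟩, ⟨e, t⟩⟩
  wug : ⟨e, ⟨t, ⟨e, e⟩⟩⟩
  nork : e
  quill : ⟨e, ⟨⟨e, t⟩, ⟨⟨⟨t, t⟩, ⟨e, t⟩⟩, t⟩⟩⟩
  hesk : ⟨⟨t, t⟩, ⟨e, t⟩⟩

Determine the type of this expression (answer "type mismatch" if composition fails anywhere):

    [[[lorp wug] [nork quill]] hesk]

type mismatch

[lorp wug]: ⟨⟨t, ⟨t, e⟩⟩, ⟨e, t⟩⟩ and ⟨e, ⟨t, ⟨e, e⟩⟩⟩ cannot combine by function application — type clash.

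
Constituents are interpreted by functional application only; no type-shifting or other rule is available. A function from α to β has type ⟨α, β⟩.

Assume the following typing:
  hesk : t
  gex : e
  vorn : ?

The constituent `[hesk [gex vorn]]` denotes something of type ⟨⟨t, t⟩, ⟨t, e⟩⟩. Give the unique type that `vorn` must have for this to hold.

For [hesk [gex vorn]] to have type ⟨⟨t, t⟩, ⟨t, e⟩⟩ with hesk of type t, [gex vorn] must be the function: [gex vorn] : ⟨t, ⟨⟨t, t⟩, ⟨t, e⟩⟩⟩.
For [gex vorn] to have type ⟨t, ⟨⟨t, t⟩, ⟨t, e⟩⟩⟩ with gex of type e, vorn must be the function: vorn : ⟨e, ⟨t, ⟨⟨t, t⟩, ⟨t, e⟩⟩⟩⟩.

⟨e, ⟨t, ⟨⟨t, t⟩, ⟨t, e⟩⟩⟩⟩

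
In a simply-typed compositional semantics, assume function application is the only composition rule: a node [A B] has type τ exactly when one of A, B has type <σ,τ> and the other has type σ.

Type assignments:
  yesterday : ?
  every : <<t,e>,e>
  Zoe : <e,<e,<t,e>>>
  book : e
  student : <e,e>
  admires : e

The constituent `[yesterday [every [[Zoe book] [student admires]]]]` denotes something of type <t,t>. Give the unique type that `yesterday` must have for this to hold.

[yesterday [every [[Zoe book] [student admires]]]] is required to be <t,t>. [every [[Zoe book] [student admires]]] : e cannot yield <t,t> as functor, so yesterday : <e,<t,t>>.

<e,<t,t>>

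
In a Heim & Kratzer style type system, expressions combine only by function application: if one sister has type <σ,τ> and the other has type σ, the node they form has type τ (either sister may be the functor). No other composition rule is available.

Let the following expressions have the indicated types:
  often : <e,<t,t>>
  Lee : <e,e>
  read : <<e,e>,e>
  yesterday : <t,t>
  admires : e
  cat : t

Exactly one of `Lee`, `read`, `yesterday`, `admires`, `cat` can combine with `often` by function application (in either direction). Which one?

admires

Lee : <e,e> — no; often wants e, and Lee wants e.
read : <<e,e>,e> — no; often wants e, and read wants <e,e>.
yesterday : <t,t> — no; often wants e, and yesterday wants t.
admires — combines: often : <e,<t,t>> takes admires : e as argument, giving <t,t>.
cat : t — no; often wants e, and cat wants nothing (atomic).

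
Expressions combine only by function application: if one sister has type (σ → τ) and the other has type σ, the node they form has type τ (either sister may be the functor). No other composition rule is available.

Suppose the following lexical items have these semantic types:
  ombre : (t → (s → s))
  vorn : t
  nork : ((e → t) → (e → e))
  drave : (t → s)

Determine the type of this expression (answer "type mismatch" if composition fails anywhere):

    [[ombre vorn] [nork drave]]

At [ombre vorn], ombre : (t → (s → s)) takes vorn : t, giving (s → s).
[nork drave]: ((e → t) → (e → e)) and (t → s) cannot combine by function application — type clash.

type mismatch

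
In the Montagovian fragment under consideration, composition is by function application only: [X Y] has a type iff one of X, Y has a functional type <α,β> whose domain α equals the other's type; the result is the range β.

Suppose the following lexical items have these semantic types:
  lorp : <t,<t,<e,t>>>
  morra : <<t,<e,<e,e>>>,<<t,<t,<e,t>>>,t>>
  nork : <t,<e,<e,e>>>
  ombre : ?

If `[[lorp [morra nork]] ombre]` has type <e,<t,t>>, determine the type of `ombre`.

For [[lorp [morra nork]] ombre] to have type <e,<t,t>> with [lorp [morra nork]] of type t, ombre must be the function: ombre : <t,<e,<t,t>>>.

<t,<e,<t,t>>>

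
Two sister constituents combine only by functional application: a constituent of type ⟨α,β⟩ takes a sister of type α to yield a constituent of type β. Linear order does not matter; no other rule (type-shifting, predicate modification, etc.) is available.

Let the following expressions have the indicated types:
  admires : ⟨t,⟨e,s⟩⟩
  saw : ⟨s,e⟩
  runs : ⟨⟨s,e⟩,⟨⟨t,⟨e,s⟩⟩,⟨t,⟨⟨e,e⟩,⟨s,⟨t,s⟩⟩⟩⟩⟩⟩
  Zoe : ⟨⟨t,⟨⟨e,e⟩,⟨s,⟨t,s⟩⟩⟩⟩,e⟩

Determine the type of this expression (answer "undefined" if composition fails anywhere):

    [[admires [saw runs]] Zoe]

e

[saw runs]: runs is ⟨⟨s,e⟩,⟨⟨t,⟨e,s⟩⟩,⟨t,⟨⟨e,e⟩,⟨s,⟨t,s⟩⟩⟩⟩⟩⟩, saw is ⟨s,e⟩; result ⟨⟨t,⟨e,s⟩⟩,⟨t,⟨⟨e,e⟩,⟨s,⟨t,s⟩⟩⟩⟩⟩.
[admires [saw runs]]: [saw runs] is ⟨⟨t,⟨e,s⟩⟩,⟨t,⟨⟨e,e⟩,⟨s,⟨t,s⟩⟩⟩⟩⟩, admires is ⟨t,⟨e,s⟩⟩; result ⟨t,⟨⟨e,e⟩,⟨s,⟨t,s⟩⟩⟩⟩.
[[admires [saw runs]] Zoe]: Zoe is ⟨⟨t,⟨⟨e,e⟩,⟨s,⟨t,s⟩⟩⟩⟩,e⟩, [admires [saw runs]] is ⟨t,⟨⟨e,e⟩,⟨s,⟨t,s⟩⟩⟩⟩; result e.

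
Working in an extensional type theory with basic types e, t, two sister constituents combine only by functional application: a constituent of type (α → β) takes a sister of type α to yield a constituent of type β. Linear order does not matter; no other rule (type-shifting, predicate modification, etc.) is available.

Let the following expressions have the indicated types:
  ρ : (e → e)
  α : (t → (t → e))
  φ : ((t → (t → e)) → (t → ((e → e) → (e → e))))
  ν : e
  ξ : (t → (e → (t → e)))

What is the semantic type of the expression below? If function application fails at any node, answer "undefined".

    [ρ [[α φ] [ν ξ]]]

[α φ]: φ is ((t → (t → e)) → (t → ((e → e) → (e → e)))), α is (t → (t → e)); result (t → ((e → e) → (e → e))).
At [ν ξ]: neither e nor (t → (e → (t → e))) can take the other as argument; the node is ill-typed.

undefined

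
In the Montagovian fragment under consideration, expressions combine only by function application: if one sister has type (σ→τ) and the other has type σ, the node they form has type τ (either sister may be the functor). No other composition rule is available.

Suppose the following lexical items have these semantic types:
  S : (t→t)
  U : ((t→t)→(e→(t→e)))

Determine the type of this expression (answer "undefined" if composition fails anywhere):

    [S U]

(e→(t→e))

[S U]: functor U : ((t→t)→(e→(t→e))), argument S : (t→t); result (e→(t→e)).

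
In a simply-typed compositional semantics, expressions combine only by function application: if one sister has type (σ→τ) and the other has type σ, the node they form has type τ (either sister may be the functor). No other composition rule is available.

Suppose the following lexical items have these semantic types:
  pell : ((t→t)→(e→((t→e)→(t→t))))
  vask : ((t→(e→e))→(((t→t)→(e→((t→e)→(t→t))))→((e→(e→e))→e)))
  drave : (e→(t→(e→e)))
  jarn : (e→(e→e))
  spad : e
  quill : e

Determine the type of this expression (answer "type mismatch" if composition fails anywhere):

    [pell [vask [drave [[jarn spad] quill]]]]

((e→(e→e))→e)

[jarn spad]: functor jarn : (e→(e→e)), argument spad : e; result (e→e).
[[jarn spad] quill]: functor [jarn spad] : (e→e), argument quill : e; result e.
[drave [[jarn spad] quill]]: functor drave : (e→(t→(e→e))), argument [[jarn spad] quill] : e; result (t→(e→e)).
[vask [drave [[jarn spad] quill]]]: functor vask : ((t→(e→e))→(((t→t)→(e→((t→e)→(t→t))))→((e→(e→e))→e))), argument [drave [[jarn spad] quill]] : (t→(e→e)); result (((t→t)→(e→((t→e)→(t→t))))→((e→(e→e))→e)).
[pell [vask [drave [[jarn spad] quill]]]]: functor [vask [drave [[jarn spad] quill]]] : (((t→t)→(e→((t→e)→(t→t))))→((e→(e→e))→e)), argument pell : ((t→t)→(e→((t→e)→(t→t)))); result ((e→(e→e))→e).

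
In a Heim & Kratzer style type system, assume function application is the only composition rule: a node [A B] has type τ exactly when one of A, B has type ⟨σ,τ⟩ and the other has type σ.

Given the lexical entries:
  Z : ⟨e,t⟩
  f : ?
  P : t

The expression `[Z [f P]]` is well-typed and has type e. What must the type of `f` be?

⟨t,⟨⟨e,t⟩,e⟩⟩

For [Z [f P]] to have type e with Z of type ⟨e,t⟩, [f P] must be the function: [f P] : ⟨⟨e,t⟩,e⟩.
For [f P] to have type ⟨⟨e,t⟩,e⟩ with P of type t, f must be the function: f : ⟨t,⟨⟨e,t⟩,e⟩⟩.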